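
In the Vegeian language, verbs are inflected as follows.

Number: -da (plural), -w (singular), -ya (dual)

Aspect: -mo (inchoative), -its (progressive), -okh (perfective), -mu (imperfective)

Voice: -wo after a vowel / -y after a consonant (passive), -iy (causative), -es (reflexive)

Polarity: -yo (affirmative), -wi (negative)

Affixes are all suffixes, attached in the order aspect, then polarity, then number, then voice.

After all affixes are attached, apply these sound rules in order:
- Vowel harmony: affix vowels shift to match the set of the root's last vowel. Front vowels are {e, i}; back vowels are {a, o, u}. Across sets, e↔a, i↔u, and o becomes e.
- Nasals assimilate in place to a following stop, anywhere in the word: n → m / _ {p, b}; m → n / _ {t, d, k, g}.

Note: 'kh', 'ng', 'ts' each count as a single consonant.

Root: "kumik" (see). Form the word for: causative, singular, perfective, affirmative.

kumikekhyewiy

Attach aspect perfective -okh → kumikokh.
Attach polarity affirmative -yo → kumikokhyo.
Attach number singular -w → kumikokhyow.
Attach voice causative -iy → kumikokhyowiy.
Apply vowel harmony: kumikokhyowiy → kumikekhyewiy.
Nasal assimilation: no change.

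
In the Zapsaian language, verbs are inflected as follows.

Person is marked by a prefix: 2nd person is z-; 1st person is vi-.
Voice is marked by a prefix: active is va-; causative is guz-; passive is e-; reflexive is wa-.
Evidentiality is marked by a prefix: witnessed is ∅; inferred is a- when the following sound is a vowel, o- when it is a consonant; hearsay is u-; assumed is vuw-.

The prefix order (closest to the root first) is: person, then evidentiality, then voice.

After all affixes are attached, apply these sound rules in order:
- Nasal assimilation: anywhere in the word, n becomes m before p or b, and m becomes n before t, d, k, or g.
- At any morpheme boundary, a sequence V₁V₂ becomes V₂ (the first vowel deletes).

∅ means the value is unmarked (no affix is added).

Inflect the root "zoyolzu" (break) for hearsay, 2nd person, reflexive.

wuzzoyolzu

Attach person 2nd person z- → zzoyolzu.
Attach evidentiality hearsay u- → uzzoyolzu.
Attach voice reflexive wa- → wauzzoyolzu.
Nasal assimilation: no change.
Apply vowel deletion: wauzzoyolzu → wuzzoyolzu.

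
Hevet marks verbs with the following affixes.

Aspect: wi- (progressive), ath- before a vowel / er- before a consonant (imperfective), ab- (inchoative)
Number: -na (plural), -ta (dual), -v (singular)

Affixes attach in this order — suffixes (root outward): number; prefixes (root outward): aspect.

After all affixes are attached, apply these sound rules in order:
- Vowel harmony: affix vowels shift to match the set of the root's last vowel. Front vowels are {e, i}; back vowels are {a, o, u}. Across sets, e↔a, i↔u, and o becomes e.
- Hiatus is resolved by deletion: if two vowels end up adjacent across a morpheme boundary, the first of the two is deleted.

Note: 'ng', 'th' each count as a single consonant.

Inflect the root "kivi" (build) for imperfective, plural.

erkivine

Attach number plural -na → kivina.
Attach aspect imperfective er- (before consonant 'k') → erkivina.
Apply vowel harmony: erkivina → erkivine.
Vowel deletion: no change.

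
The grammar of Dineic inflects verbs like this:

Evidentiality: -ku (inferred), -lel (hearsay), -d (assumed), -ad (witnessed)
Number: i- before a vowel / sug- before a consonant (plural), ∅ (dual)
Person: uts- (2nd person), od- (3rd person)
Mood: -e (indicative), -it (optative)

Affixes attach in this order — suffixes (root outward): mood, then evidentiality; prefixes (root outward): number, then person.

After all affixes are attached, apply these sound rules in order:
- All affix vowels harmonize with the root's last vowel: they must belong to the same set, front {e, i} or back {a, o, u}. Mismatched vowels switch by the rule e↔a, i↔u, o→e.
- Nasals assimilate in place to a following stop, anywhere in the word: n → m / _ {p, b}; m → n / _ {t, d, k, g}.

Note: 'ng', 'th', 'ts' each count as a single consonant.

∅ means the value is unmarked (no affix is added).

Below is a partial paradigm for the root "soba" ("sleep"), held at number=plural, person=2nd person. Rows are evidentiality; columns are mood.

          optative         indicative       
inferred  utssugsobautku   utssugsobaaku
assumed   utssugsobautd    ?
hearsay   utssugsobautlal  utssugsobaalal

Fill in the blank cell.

Attach mood indicative -e → sobae.
Attach evidentiality assumed -d → sobaed.
Attach number plural sug- (before consonant 's') → sugsobaed.
Attach person 2nd person uts- → utssugsobaed.
Apply vowel harmony: utssugsobaed → utssugsobaad.
Nasal assimilation: no change.

utssugsobaad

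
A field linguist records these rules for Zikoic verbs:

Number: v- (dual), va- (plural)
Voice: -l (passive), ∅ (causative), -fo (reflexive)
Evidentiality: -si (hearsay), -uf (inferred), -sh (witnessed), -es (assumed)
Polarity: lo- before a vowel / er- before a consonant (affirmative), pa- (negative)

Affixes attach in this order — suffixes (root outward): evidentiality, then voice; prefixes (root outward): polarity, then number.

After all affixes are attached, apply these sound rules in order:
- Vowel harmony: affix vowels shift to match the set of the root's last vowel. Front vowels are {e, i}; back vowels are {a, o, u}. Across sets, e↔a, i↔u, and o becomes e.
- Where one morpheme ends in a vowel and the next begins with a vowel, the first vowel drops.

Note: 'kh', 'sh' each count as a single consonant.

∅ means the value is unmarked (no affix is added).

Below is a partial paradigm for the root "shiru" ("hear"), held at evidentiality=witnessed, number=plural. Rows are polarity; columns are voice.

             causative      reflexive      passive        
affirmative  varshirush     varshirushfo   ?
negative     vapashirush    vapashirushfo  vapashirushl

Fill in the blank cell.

Attach evidentiality witnessed -sh → shirush.
Attach polarity affirmative er- (before consonant 'sh') → ershirush.
Attach number plural va- → vaershirush.
Attach voice passive -l → vaershirushl.
Apply vowel harmony: vaershirushl → vaarshirushl.
Apply vowel deletion: vaarshirushl → varshirushl.

varshirushl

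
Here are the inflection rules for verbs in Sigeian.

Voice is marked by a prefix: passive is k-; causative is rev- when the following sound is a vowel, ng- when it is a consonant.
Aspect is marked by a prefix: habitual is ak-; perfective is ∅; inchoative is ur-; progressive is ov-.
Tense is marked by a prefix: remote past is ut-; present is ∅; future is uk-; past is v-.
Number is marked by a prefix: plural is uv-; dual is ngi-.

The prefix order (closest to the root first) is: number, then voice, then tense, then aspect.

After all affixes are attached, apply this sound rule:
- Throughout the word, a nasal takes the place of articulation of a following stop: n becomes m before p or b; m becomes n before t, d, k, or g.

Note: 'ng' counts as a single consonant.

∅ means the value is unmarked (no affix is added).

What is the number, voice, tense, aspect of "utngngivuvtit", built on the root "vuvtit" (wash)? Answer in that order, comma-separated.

dual, causative, remote past, perfective

Segment: ut-ng-ngi-vuvtit.
number: ngi- → dual.
voice: rev/ng- → causative.
tense: ut- → remote past.
aspect: ∅ → perfective.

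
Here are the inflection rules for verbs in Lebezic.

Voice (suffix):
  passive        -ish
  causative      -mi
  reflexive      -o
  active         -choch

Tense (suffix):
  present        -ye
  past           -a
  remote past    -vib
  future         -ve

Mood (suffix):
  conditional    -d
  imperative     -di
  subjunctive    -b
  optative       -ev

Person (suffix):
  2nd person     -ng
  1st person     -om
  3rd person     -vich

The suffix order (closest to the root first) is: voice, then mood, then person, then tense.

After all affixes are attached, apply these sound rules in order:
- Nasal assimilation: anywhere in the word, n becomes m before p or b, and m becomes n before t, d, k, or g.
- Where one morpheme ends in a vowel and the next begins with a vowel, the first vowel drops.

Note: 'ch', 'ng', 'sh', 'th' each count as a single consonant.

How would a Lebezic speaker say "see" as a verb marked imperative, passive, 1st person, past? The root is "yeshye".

Attach voice passive -ish → yeshyeish.
Attach mood imperative -di → yeshyeishdi.
Attach person 1st person -om → yeshyeishdiom.
Attach tense past -a → yeshyeishdioma.
Nasal assimilation: no change.
Apply vowel deletion: yeshyeishdioma → yeshyishdoma.

yeshyishdoma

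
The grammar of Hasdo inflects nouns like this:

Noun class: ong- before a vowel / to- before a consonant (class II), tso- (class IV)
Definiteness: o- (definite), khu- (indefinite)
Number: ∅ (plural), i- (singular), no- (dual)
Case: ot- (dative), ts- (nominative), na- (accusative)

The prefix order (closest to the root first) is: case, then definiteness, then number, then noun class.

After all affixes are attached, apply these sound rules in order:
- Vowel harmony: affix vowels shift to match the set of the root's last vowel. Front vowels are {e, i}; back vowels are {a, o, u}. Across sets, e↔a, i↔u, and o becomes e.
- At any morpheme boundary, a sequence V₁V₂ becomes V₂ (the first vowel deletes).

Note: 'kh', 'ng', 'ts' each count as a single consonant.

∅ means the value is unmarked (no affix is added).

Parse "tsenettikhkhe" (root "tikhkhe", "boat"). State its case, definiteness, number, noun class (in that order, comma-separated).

dative, definite, dual, class IV

Segment: tso-no-o-ot-tikhkhe.
case: ot- → dative.
definiteness: o- → definite.
number: no- → dual.
noun class: tso- → class IV.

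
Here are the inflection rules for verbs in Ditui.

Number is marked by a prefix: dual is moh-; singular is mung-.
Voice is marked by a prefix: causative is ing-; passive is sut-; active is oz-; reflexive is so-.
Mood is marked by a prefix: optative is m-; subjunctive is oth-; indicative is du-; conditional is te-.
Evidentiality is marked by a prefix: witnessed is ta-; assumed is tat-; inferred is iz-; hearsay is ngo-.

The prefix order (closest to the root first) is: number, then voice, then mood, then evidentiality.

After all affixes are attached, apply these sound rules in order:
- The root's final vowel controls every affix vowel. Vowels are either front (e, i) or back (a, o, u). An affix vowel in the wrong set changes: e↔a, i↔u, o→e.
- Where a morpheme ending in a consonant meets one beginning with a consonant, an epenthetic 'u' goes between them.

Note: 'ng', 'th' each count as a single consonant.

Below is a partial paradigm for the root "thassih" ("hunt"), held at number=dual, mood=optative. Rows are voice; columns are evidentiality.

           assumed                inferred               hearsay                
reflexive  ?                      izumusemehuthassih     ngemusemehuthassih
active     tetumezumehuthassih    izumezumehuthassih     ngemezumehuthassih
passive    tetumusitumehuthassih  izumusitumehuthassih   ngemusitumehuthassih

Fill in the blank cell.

tetumusemehuthassih

Attach number dual moh- → mohthassih.
Attach voice reflexive so- → somohthassih.
Attach mood optative m- → msomohthassih.
Attach evidentiality assumed tat- → tatmsomohthassih.
Apply vowel harmony: tatmsomohthassih → tetmsemehthassih.
Apply epenthesis: tetmsemehthassih → tetumusemehuthassih.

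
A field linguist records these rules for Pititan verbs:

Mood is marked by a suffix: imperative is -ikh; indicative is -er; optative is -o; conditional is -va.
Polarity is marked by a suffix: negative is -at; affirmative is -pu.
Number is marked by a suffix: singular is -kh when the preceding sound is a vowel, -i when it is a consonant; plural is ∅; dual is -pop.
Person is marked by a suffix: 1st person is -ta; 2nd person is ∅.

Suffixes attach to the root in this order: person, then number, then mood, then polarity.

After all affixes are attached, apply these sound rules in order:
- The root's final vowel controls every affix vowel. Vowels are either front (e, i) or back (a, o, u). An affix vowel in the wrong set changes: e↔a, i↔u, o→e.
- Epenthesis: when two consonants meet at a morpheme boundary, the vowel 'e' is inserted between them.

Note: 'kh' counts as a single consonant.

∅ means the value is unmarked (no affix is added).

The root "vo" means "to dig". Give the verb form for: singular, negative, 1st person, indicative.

Attach person 1st person -ta → vota.
Attach number singular -kh (after vowel 'a') → votakh.
Attach mood indicative -er → votakher.
Attach polarity negative -at → votakherat.
Apply vowel harmony: votakherat → votakharat.
Epenthesis: no change.

votakharat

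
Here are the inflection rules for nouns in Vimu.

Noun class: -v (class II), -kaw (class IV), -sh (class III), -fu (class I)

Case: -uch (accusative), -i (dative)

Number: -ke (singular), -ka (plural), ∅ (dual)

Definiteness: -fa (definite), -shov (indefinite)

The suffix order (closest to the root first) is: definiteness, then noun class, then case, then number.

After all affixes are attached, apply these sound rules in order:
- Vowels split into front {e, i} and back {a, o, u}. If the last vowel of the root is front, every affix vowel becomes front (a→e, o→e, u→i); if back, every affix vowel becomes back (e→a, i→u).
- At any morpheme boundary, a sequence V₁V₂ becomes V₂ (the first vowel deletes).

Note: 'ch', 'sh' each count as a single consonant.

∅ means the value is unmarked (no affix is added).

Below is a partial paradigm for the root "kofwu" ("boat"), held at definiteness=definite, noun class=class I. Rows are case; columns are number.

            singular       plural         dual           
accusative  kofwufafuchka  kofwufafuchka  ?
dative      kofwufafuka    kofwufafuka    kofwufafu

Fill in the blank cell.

kofwufafuch

Attach definiteness definite -fa → kofwufa.
Attach noun class class I -fu → kofwufafu.
Attach case accusative -uch → kofwufafuuch.
number = dual: zero marking, form stays kofwufafuuch.
Vowel harmony: no change.
Apply vowel deletion: kofwufafuuch → kofwufafuch.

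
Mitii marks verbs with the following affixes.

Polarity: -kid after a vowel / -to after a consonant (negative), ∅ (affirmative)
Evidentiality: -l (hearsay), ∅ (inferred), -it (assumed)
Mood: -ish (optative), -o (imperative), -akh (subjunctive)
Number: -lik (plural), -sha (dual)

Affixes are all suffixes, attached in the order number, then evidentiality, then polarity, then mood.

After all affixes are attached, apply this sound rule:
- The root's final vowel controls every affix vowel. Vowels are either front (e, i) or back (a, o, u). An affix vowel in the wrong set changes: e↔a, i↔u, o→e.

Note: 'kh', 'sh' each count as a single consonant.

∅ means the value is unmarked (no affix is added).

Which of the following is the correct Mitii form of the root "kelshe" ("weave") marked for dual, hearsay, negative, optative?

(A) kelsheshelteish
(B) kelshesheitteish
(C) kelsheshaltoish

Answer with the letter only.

A

Attach number dual -sha → kelshesha.
Attach evidentiality hearsay -l → kelsheshal.
Attach polarity negative -to (after consonant 'l') → kelsheshalto.
Attach mood optative -ish → kelsheshaltoish.
Apply vowel harmony: kelsheshaltoish → kelsheshelteish.
So the correct form is kelsheshelteish, option (A).
(C) kelsheshaltoish is wrong: it fails to apply the sound rule(s).
(B) kelshesheitteish is wrong: it uses assumed instead of hearsay for evidentiality.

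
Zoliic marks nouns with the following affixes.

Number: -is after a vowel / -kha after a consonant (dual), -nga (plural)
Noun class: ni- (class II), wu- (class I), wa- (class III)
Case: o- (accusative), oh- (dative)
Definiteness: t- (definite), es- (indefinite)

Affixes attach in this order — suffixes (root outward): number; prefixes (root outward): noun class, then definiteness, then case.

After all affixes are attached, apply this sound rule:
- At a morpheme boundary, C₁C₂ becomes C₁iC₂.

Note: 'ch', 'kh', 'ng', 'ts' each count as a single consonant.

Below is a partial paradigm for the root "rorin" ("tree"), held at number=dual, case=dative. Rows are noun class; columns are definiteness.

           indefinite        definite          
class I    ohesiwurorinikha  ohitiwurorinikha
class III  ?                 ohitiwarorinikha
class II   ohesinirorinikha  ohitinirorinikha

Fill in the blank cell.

ohesiwarorinikha

Attach number dual -kha (after consonant 'n') → rorinkha.
Attach noun class class III wa- → warorinkha.
Attach definiteness indefinite es- → eswarorinkha.
Attach case dative oh- → oheswarorinkha.
Apply epenthesis: oheswarorinkha → ohesiwarorinikha.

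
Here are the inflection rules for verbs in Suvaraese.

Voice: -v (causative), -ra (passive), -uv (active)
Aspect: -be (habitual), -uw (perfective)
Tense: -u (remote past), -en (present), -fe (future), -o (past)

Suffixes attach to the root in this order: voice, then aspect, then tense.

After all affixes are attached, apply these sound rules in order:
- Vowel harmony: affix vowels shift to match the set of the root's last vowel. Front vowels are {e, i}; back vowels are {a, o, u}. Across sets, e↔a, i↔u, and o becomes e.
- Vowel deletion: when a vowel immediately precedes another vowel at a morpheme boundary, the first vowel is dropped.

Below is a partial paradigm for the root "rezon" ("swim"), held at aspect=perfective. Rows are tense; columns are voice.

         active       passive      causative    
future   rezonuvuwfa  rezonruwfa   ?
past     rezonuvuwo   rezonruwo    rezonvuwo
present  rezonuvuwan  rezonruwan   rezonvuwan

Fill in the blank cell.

rezonvuwfa

Attach voice causative -v → rezonv.
Attach aspect perfective -uw → rezonvuw.
Attach tense future -fe → rezonvuwfe.
Apply vowel harmony: rezonvuwfe → rezonvuwfa.
Vowel deletion: no change.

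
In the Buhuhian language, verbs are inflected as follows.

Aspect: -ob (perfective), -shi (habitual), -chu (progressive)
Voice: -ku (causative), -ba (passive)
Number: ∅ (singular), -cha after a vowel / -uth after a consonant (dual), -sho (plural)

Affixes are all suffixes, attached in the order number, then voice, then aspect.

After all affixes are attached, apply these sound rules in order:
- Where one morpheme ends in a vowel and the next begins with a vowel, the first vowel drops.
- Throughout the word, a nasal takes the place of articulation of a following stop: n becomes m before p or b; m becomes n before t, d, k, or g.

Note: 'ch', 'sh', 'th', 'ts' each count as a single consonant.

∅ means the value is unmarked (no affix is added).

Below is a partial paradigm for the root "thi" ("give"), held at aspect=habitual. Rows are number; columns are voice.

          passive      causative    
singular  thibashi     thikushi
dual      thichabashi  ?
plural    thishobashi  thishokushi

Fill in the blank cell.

Attach number dual -cha (after vowel 'i') → thicha.
Attach voice causative -ku → thichaku.
Attach aspect habitual -shi → thichakushi.
Vowel deletion: no change.
Nasal assimilation: no change.

thichakushi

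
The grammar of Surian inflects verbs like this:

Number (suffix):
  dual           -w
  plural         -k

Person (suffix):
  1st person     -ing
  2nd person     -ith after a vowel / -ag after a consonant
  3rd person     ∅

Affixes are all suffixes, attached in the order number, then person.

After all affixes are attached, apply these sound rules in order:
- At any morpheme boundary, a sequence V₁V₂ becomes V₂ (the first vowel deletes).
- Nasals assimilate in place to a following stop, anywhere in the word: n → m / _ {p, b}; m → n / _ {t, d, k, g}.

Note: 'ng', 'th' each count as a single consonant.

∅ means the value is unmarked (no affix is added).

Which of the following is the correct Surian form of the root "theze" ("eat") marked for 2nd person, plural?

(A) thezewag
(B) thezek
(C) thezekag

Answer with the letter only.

C

Attach number plural -k → thezek.
Attach person 2nd person -ag (after consonant 'k') → thezekag.
Vowel deletion: no change.
Nasal assimilation: no change.
So the correct form is thezekag, option (C).
(A) thezewag is wrong: it uses dual instead of plural for number.
(B) thezek is wrong: it uses 3rd person instead of 2nd person for person.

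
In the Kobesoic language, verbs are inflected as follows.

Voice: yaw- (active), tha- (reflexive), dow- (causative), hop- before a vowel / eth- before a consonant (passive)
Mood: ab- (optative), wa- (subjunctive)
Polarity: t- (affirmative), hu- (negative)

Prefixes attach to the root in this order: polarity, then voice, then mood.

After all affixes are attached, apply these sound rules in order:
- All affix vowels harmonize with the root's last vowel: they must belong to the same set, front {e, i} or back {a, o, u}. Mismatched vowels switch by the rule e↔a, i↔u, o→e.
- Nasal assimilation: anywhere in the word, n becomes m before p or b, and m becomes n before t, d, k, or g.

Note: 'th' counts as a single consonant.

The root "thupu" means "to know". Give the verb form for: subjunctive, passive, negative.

waathhuthupu

Attach polarity negative hu- → huthupu.
Attach voice passive eth- (before consonant 'h') → ethhuthupu.
Attach mood subjunctive wa- → waethhuthupu.
Apply vowel harmony: waethhuthupu → waathhuthupu.
Nasal assimilation: no change.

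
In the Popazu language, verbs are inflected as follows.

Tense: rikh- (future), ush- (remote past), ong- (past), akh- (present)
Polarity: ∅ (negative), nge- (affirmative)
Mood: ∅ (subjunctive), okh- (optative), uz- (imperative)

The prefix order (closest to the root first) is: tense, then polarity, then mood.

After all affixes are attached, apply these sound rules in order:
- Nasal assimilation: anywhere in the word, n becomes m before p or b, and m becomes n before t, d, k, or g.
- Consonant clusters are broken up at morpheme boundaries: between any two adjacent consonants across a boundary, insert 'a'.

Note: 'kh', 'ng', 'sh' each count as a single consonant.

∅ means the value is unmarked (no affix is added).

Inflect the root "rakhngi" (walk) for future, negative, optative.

okharikharakhngi

Attach tense future rikh- → rikhrakhngi.
polarity = negative: zero marking, form stays rikhrakhngi.
Attach mood optative okh- → okhrikhrakhngi.
Nasal assimilation: no change.
Apply epenthesis: okhrikhrakhngi → okharikharakhngi.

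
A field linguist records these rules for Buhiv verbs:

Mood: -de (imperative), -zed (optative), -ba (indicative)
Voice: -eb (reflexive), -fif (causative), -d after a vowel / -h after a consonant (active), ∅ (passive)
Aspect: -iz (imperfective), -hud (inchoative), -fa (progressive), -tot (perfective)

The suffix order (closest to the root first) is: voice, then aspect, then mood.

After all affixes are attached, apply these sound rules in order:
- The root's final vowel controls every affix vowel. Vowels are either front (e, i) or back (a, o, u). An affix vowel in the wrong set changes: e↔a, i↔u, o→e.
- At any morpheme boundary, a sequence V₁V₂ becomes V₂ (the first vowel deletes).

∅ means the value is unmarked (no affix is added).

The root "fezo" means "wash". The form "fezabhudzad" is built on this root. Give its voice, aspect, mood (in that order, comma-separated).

reflexive, inchoative, optative

Segment: fezo-eb-hud-zed.
voice: -eb → reflexive.
aspect: -hud → inchoative.
mood: -zed → optative.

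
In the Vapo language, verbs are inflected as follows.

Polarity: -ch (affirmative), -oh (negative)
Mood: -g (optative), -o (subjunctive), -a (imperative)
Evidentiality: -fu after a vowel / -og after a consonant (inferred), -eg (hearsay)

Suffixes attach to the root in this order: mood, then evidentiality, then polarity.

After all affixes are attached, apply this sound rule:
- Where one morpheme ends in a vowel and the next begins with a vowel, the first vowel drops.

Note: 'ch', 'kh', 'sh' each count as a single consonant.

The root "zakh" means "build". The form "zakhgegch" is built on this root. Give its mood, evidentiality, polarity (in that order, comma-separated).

Segment: zakh-g-eg-ch.
mood: -g → optative.
evidentiality: -eg → hearsay.
polarity: -ch → affirmative.

optative, hearsay, affirmative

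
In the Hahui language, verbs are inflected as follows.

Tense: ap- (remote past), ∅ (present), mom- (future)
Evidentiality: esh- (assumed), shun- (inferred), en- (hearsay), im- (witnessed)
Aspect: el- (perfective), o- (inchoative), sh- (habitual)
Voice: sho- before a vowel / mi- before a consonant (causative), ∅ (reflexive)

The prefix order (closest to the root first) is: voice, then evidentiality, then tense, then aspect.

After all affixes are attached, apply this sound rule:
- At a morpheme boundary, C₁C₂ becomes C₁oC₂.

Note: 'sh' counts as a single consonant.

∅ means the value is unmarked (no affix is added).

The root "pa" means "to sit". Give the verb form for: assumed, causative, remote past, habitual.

shapeshomipa

Attach voice causative mi- (before consonant 'p') → mipa.
Attach evidentiality assumed esh- → eshmipa.
Attach tense remote past ap- → apeshmipa.
Attach aspect habitual sh- → shapeshmipa.
Apply epenthesis: shapeshmipa → shapeshomipa.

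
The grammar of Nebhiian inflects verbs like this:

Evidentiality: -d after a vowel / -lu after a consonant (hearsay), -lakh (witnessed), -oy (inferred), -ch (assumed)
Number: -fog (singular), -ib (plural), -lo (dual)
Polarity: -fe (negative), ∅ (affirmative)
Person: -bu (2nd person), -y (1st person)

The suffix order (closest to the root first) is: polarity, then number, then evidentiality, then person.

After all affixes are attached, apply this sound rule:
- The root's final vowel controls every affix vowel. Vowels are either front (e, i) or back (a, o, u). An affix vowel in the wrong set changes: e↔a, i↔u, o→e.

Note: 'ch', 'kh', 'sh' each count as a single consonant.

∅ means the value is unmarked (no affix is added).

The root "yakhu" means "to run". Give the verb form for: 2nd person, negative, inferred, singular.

Attach polarity negative -fe → yakhufe.
Attach number singular -fog → yakhufefog.
Attach evidentiality inferred -oy → yakhufefogoy.
Attach person 2nd person -bu → yakhufefogoybu.
Apply vowel harmony: yakhufefogoybu → yakhufafogoybu.

yakhufafogoybu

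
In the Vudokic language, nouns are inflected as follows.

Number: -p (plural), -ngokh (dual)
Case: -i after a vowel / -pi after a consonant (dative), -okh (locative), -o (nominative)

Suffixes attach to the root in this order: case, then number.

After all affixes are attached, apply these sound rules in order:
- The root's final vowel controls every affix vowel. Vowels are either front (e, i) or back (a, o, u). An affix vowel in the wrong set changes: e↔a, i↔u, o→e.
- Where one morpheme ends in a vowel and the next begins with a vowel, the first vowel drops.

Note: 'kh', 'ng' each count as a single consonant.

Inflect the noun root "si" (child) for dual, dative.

Attach case dative -i (after vowel 'i') → sii.
Attach number dual -ngokh → siingokh.
Apply vowel harmony: siingokh → siingekh.
Apply vowel deletion: siingekh → singekh.

singekh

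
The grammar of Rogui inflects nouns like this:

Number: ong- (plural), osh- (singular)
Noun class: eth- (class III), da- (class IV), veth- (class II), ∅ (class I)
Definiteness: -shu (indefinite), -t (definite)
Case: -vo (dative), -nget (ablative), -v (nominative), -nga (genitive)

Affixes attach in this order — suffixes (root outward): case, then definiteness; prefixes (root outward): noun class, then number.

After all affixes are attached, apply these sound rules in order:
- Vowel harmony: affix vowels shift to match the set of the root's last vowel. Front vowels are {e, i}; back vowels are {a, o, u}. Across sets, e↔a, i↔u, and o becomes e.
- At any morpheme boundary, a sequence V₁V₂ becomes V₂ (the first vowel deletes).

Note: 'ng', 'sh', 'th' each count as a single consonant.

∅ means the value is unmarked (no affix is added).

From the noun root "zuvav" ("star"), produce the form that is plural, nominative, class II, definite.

Attach case nominative -v → zuvavv.
Attach noun class class II veth- → vethzuvavv.
Attach number plural ong- → ongvethzuvavv.
Attach definiteness definite -t → ongvethzuvavvt.
Apply vowel harmony: ongvethzuvavvt → ongvathzuvavvt.
Vowel deletion: no change.

ongvathzuvavvt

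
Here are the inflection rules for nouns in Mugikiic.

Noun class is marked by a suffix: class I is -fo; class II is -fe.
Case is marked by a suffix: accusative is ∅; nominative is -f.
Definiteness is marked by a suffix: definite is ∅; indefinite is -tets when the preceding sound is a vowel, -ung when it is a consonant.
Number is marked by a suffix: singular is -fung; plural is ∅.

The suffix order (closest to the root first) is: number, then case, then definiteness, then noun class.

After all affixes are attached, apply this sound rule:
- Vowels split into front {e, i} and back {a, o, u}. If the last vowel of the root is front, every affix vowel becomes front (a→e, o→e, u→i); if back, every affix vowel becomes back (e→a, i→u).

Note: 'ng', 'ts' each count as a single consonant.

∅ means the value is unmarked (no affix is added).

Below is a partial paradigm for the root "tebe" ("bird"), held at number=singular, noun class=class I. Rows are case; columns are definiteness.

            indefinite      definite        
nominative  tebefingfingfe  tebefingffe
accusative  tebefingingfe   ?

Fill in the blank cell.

Attach number singular -fung → tebefung.
case = accusative: zero marking, form stays tebefung.
definiteness = definite: zero marking, form stays tebefung.
Attach noun class class I -fo → tebefungfo.
Apply vowel harmony: tebefungfo → tebefingfe.

tebefingfe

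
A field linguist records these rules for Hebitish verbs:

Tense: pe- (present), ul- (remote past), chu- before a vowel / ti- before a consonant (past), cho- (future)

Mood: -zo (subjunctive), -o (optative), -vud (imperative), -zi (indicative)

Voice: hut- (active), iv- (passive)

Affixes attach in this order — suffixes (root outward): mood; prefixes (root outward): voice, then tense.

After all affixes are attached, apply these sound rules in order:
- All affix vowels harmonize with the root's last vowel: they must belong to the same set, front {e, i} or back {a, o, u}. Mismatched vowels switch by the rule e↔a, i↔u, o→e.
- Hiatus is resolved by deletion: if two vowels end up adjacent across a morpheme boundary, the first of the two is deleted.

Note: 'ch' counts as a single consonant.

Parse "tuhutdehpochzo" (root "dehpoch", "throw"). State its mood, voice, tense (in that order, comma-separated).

subjunctive, active, past

Segment: ti-hut-dehpoch-zo.
mood: -zo → subjunctive.
voice: hut- → active.
tense: chu/ti- → past.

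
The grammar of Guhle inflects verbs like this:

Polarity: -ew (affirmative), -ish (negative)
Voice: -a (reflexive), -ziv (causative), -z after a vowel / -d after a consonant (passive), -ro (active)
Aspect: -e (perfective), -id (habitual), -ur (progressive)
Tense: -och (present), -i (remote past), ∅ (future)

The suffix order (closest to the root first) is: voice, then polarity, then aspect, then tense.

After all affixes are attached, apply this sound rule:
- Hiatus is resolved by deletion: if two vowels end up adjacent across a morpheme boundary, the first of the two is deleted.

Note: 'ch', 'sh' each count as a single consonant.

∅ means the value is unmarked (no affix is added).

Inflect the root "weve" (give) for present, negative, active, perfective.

Attach voice active -ro → wevero.
Attach polarity negative -ish → weveroish.
Attach aspect perfective -e → weveroishe.
Attach tense present -och → weveroisheoch.
Apply vowel deletion: weveroisheoch → weverishoch.

weverishoch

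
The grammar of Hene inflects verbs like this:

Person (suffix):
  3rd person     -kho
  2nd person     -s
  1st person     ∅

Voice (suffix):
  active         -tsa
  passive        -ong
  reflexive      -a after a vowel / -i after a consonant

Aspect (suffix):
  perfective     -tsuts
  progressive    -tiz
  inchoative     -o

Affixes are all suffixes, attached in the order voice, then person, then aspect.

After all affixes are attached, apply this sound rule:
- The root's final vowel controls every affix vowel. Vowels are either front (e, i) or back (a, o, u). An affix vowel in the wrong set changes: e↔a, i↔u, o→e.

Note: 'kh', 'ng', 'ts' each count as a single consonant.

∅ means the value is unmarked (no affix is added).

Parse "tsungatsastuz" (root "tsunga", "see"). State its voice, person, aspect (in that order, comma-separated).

Segment: tsunga-tsa-s-tiz.
voice: -tsa → active.
person: -s → 2nd person.
aspect: -tiz → progressive.

active, 2nd person, progressive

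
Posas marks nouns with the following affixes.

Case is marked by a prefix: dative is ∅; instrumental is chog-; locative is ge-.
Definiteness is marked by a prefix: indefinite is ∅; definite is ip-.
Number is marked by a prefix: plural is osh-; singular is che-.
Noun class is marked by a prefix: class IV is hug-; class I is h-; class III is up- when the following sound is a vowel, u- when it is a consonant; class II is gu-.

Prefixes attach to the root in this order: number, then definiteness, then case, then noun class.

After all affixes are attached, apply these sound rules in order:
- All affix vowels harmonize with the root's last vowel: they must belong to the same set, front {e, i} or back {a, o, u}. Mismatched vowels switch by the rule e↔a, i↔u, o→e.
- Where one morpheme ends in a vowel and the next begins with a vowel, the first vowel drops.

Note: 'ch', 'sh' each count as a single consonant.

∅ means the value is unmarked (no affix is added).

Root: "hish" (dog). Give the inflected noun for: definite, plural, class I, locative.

hgipeshhish

Attach number plural osh- → oshhish.
Attach definiteness definite ip- → iposhhish.
Attach case locative ge- → geiposhhish.
Attach noun class class I h- → hgeiposhhish.
Apply vowel harmony: hgeiposhhish → hgeipeshhish.
Apply vowel deletion: hgeipeshhish → hgipeshhish.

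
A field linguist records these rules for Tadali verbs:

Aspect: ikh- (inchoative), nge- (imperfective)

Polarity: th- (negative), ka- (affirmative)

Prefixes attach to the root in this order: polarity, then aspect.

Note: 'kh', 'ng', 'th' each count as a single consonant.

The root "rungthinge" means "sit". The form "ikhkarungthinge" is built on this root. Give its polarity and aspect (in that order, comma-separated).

affirmative, inchoative

Segment: ikh-ka-rungthinge.
polarity: ka- → affirmative.
aspect: ikh- → inchoative.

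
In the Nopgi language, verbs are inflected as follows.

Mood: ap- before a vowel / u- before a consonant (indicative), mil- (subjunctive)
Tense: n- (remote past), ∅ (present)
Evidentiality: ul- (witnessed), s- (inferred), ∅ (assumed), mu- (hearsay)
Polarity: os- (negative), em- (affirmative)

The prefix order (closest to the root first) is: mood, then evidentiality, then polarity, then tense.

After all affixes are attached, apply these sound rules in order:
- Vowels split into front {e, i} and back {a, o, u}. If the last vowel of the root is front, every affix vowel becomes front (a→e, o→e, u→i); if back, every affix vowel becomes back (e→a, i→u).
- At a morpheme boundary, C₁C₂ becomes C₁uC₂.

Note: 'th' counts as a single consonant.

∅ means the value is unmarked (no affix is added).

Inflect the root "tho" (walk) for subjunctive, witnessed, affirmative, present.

Attach mood subjunctive mil- → miltho.
Attach evidentiality witnessed ul- → ulmiltho.
Attach polarity affirmative em- → emulmiltho.
tense = present: zero marking, form stays emulmiltho.
Apply vowel harmony: emulmiltho → amulmultho.
Apply epenthesis: amulmultho → amulumulutho.

amulumulutho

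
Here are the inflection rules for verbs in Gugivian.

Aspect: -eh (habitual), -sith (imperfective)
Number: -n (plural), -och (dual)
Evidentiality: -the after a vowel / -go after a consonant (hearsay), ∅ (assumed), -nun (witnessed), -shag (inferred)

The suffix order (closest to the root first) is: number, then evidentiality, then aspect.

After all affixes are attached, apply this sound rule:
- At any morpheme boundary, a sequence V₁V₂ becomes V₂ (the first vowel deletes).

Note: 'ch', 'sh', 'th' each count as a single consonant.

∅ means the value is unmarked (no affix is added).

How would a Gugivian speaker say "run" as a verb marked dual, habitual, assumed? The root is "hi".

Attach number dual -och → hioch.
evidentiality = assumed: zero marking, form stays hioch.
Attach aspect habitual -eh → hiocheh.
Apply vowel deletion: hiocheh → hocheh.

hocheh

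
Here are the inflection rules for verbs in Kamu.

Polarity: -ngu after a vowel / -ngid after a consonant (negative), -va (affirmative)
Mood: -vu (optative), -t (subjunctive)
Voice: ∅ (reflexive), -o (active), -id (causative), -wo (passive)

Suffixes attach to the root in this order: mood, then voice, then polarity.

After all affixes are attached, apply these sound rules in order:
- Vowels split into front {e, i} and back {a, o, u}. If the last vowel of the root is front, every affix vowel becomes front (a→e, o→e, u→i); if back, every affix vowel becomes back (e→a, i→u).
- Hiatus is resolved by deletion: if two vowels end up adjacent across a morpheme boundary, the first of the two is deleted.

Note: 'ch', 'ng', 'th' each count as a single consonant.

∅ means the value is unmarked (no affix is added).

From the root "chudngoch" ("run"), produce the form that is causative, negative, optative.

chudngochvudngud

Attach mood optative -vu → chudngochvu.
Attach voice causative -id → chudngochvuid.
Attach polarity negative -ngid (after consonant 'd') → chudngochvuidngid.
Apply vowel harmony: chudngochvuidngid → chudngochvuudngud.
Apply vowel deletion: chudngochvuudngud → chudngochvudngud.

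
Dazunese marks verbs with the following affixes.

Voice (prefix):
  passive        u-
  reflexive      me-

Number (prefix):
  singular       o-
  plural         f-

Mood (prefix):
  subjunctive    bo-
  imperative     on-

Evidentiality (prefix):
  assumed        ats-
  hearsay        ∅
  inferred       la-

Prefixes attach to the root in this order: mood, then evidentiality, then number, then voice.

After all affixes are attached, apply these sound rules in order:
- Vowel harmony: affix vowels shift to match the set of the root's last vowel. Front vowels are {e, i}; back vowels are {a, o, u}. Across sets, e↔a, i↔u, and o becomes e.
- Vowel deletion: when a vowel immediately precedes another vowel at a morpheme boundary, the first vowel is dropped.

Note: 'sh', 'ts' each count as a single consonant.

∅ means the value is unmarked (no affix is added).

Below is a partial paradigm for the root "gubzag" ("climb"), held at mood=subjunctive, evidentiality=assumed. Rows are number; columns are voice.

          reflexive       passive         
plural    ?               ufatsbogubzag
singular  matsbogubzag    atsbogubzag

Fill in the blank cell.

mafatsbogubzag

Attach mood subjunctive bo- → bogubzag.
Attach evidentiality assumed ats- → atsbogubzag.
Attach number plural f- → fatsbogubzag.
Attach voice reflexive me- → mefatsbogubzag.
Apply vowel harmony: mefatsbogubzag → mafatsbogubzag.
Vowel deletion: no change.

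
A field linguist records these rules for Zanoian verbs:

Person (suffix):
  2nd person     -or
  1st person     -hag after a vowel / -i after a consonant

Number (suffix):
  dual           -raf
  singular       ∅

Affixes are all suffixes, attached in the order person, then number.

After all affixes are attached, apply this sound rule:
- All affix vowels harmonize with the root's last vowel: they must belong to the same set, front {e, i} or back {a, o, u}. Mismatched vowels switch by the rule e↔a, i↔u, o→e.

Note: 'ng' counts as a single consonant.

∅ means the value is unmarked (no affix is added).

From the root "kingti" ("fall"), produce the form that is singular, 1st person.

Attach person 1st person -hag (after vowel 'i') → kingtihag.
number = singular: zero marking, form stays kingtihag.
Apply vowel harmony: kingtihag → kingtiheg.

kingtiheg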